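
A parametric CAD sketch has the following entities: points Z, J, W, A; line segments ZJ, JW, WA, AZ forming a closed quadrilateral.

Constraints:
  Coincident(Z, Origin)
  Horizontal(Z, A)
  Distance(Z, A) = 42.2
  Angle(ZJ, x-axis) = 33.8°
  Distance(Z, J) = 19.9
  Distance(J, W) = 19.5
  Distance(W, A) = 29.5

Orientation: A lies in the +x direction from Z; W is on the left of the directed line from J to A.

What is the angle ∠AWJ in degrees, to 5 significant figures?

65.924°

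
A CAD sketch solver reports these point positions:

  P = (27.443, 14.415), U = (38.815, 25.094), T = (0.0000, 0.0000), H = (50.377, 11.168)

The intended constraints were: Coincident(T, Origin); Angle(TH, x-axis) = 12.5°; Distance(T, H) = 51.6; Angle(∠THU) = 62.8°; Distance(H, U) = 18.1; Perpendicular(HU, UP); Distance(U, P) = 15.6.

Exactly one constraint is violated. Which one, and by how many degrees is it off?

Perpendicular(HU, UP) — off by 3.50°.

T = (0.00, 0.00) ✓; TH at 12.50° ✓; |TH| = 51.60 ✓; ∠THU = 62.80° ✓; |HU| = 18.10 ✓; ∠(HU, UP) = 93.50° ✗; |UP| = 15.60 ✓.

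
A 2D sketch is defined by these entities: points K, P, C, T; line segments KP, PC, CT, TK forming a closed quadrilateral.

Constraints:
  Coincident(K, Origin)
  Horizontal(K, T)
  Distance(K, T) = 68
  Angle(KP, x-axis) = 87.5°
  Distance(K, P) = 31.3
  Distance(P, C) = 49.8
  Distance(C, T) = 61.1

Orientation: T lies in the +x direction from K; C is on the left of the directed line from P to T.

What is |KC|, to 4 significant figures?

71.73

Checks: K = (0.00, 0.00) ✓; |PC| = 49.80 ✓; |CT| = 61.10 ✓.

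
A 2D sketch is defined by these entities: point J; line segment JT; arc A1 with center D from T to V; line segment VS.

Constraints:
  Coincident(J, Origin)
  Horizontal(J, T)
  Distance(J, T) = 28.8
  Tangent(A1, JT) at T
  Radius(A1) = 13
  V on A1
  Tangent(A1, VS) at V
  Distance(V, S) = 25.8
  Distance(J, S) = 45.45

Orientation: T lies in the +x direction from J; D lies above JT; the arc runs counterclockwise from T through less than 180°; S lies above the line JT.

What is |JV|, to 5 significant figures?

44.071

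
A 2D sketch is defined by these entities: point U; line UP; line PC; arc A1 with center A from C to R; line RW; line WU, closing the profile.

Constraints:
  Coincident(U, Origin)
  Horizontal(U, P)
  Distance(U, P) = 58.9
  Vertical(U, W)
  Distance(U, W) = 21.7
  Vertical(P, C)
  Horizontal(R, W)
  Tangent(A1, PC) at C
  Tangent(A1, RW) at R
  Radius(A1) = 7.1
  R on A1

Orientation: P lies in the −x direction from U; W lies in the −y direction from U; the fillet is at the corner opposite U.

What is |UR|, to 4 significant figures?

56.16

U is at the origin; U and P share the same y with |UP| = 58.9 and P on the −x side, so P = (-58.90, 0.000). UW is vertical with |UW| = 21.7 and W on the −y side, so W = (0.000, -21.70). The virtual corner opposite U is at (-58.90, -21.70). The tangent condition forces AC to be normal to PC and the tangent condition forces AR to be normal to RW, with radius 7.1, so the center A sits 7.1 in from both sides at A = (-51.80, -14.60). That places the tangent points at C = (-58.90, -14.60) on PC and R = (-51.80, -21.70) on RW. Then |UR| = |R − U| = 56.16.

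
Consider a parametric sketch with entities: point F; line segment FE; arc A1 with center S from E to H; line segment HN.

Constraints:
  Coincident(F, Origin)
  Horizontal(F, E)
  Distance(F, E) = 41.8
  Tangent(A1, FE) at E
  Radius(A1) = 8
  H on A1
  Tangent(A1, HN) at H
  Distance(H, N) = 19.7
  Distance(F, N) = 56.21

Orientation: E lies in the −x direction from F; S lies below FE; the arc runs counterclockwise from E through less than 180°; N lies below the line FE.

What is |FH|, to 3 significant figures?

50.5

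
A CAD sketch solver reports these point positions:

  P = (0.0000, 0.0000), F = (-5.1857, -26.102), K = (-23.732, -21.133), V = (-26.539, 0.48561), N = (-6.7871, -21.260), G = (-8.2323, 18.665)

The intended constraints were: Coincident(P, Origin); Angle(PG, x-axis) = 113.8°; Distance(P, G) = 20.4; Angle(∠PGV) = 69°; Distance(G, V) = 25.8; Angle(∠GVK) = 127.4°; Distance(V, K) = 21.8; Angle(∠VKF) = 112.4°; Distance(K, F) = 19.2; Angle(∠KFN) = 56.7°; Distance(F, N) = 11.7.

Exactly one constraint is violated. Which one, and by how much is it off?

Distance(F, N) = 11.7 — off by 6.60.

P = (0.00, 0.00) ✓; PG at 113.8° ✓; |PG| = 20.40 ✓; ∠PGV = 69.00° ✓; |GV| = 25.80 ✓; ∠GVK = 127.4° ✓; |VK| = 21.80 ✓; ∠VKF = 112.4° ✓; |KF| = 19.20 ✓; ∠KFN = 56.70° ✓; |FN| = 5.100 ✗.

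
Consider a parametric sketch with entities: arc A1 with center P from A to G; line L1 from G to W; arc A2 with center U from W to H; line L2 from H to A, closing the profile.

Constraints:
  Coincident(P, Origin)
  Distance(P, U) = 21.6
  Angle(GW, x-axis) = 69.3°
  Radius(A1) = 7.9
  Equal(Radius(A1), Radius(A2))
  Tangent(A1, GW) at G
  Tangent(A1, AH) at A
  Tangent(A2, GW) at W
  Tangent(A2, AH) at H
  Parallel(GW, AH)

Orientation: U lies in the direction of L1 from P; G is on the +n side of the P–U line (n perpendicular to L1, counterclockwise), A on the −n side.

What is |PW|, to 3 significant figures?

23.0

Tangency of A1 to both parallel lines with radius 7.9 puts G and A at P ± 7.9·n: G = (-7.39, 2.79), A = (7.39, -2.79). Equal radii place W and H the same way about U: W = U + 7.9·n = (0.245, 23.0), H = U − 7.9·n = (15.0, 17.4). Then |PW| = |W − P| = 23.0.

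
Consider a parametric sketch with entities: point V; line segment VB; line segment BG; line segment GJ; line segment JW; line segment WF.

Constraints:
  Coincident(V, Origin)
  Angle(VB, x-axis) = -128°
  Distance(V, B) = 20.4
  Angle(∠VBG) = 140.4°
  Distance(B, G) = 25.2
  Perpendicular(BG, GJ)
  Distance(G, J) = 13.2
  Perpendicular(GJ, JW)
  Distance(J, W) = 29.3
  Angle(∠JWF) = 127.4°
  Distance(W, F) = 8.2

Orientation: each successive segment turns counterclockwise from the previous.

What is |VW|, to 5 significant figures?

11.620

V is at the origin; VB runs at -128.0° with length 20.4, so B = (-12.559, -16.075). ∠VBG = 140.4° gives BG at -88.400° from the x-axis; with |BG| = 25.2, G = (-11.856, -41.266). BG ⟂ GJ, so GJ runs at 1.6000°; with |GJ| = 13.2, J = (1.3390, -40.897). GJ ⟂ JW, so JW runs at 91.600°; with |JW| = 29.3, W = (0.52088, -11.608). Then |VW| = |W − V| = 11.620.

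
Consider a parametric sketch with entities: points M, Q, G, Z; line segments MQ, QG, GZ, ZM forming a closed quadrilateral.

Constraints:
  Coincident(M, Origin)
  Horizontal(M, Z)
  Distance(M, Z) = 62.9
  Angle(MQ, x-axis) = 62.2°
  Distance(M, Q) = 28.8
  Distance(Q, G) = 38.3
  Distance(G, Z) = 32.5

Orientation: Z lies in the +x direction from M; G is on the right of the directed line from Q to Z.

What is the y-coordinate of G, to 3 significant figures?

-8.31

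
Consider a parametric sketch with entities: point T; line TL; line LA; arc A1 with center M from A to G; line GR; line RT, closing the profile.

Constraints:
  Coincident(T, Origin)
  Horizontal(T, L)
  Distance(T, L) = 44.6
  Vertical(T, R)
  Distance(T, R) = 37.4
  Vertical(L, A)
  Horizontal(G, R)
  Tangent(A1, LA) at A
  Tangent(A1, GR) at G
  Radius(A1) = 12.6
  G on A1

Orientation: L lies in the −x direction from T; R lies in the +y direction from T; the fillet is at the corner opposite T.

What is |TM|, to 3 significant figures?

40.5

T is at the origin; T and L share the same y with |TL| = 44.6 and L on the −x side, so L = (-44.6, 0.00). TR is vertical with |TR| = 37.4 and R on the +y side, so R = (0.00, 37.4). The virtual corner opposite T is at (-44.6, 37.4). The tangent condition forces MA to be normal to LA and tangency of A1 to GR means the radius MG is perpendicular to GR, with radius 12.6, so the center M sits 12.6 in from both sides at M = (-32.0, 24.8). Then |TM| = |M − T| = 40.5.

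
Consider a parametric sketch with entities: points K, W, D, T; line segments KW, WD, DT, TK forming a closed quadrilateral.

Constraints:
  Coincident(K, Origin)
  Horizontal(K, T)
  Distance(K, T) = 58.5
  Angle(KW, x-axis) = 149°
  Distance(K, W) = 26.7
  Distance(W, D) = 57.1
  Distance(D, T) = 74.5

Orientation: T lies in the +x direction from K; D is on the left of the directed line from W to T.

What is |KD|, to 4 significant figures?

59.90

Checks: |KT| = 58.50 ✓; |KW| = 26.70 ✓; |WD| = 57.10 ✓; |DT| = 74.50 ✓.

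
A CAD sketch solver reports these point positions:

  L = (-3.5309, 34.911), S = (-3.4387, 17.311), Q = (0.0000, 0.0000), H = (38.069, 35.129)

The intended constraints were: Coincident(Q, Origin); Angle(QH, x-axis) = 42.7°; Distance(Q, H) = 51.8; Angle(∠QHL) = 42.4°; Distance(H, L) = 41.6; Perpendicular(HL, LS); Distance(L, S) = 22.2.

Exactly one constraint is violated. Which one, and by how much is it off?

Distance(L, S) = 22.2 — off by 4.60.

Q = (0.00, 0.00) ✓; QH at 42.70° ✓; |QH| = 51.80 ✓; ∠QHL = 42.40° ✓; |HL| = 41.60 ✓; ∠(HL, LS) = 90.00° ✓; |LS| = 17.60 ✗.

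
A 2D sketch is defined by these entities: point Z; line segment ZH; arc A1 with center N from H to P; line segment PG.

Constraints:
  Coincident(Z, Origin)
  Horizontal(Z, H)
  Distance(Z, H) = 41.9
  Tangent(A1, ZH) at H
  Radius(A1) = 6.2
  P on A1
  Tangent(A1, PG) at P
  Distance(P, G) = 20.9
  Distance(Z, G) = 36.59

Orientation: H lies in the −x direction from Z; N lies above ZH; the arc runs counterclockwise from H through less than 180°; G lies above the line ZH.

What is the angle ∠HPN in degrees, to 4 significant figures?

56.07°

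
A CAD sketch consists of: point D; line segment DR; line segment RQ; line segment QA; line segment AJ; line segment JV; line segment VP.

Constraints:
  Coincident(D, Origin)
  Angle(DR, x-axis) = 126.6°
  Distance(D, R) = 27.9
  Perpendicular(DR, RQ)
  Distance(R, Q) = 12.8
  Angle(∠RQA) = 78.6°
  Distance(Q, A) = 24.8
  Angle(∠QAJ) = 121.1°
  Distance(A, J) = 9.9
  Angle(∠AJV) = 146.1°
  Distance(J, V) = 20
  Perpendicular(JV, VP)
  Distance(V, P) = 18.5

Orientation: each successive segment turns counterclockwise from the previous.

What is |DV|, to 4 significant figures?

21.44

∠QAJ = 121.1° gives AJ at 16.90° from the x-axis; with |AJ| = 9.9, J = (0.9917, 1.050). ∠AJV = 146.1° gives JV at 50.80° from the x-axis; with |JV| = 20.0, V = (13.63, 16.55). Then |DV| = |V − D| = 21.44.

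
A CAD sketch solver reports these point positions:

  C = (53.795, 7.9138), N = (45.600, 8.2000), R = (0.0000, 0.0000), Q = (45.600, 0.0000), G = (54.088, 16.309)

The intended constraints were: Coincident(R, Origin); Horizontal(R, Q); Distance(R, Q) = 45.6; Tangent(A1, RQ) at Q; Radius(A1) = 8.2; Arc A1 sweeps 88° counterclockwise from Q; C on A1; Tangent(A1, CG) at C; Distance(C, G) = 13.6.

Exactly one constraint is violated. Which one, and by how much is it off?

Distance(C, G) = 13.6 — off by 5.20.

R = (0.00, 0.00) ✓; R.y = 0.00, Q.y = 0.00 ✓; |RQ| = 45.60 ✓; ∠(NQ, QR) = 90.00° ✓; |NQ| = 8.200 ✓; bearing(N→C) − bearing(N→Q) = 88.00° ✓; |NC| = 8.200 ✓; ∠(NC, CG) = 90.00° ✓; |CG| = 8.400 ✗.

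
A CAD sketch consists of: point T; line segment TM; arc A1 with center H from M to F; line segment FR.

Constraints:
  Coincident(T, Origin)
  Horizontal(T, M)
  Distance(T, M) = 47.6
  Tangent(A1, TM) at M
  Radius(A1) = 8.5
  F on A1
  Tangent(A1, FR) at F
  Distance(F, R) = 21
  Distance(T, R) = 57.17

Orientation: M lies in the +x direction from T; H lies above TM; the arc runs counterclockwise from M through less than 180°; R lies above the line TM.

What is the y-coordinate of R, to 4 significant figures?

31.15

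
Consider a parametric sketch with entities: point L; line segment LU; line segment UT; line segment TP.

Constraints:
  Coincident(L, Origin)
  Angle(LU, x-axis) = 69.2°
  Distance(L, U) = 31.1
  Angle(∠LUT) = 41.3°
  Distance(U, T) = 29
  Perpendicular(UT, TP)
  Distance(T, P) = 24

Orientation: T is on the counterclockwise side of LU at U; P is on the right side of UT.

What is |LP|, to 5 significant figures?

44.881

L is at the origin; LU runs at 69.2° with length 31.1, so U = 31.1·(cos 69.2°, sin 69.2°) = (11.044, 29.073). ∠LUT = 41.3°, so UT runs at 69.2° + (180° − 41.3°) = 207.90° from the x-axis; with |UT| = 29.0, T = U + 29.0·(cos 207.90°, sin 207.90°) = (-14.585, 15.503). UT ⟂ TP; with |TP| = 24.0 on the right of UT, P = T + 24.0·(-0.46793, 0.88377) = (-25.816, 36.713). Then |LP| = |P − L| = 44.881.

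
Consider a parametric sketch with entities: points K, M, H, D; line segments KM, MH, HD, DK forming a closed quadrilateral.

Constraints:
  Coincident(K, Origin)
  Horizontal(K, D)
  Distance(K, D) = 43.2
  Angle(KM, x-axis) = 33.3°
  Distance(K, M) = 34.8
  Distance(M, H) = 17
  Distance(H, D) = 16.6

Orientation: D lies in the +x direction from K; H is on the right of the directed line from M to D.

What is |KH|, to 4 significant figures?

26.85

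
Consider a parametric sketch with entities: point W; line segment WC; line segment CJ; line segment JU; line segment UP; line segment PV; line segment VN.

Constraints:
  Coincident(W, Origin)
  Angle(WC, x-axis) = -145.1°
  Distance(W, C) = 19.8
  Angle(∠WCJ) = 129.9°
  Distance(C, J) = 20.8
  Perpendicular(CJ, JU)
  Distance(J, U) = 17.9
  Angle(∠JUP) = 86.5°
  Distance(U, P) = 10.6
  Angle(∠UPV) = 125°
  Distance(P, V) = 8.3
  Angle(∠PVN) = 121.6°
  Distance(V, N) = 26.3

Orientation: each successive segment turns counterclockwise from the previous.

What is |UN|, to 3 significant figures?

31.3

∠UPV = 125.0° gives PV at 144° from the x-axis; with |PV| = 8.3, V = (-6.61, -18.1). ∠PVN = 121.6° gives VN at -158° from the x-axis; with |VN| = 26.3, N = (-31.0, -27.9). Then |UN| = |N − U| = 31.3.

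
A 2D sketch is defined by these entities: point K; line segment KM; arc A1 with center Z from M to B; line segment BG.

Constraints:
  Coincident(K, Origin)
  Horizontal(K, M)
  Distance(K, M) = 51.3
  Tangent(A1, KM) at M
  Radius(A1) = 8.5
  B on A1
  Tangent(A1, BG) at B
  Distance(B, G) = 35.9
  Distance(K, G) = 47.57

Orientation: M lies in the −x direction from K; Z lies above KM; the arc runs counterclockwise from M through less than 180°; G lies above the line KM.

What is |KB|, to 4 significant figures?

43.83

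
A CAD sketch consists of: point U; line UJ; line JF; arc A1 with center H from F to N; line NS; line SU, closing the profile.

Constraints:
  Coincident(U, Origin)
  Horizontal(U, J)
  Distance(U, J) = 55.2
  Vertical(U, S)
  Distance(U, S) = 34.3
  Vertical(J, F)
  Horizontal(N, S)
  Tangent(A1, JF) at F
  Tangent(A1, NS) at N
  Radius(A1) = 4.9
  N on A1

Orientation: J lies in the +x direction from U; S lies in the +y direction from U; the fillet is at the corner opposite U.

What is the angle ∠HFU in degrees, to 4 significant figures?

28.04°

U is at the origin; UJ is horizontal with |UJ| = 55.2 and J on the +x side, so J = (55.20, 0.000). U and S share the same x with |US| = 34.3 and S on the +y side, so S = (0.000, 34.30). The virtual corner opposite U is at (55.20, 34.30). Since A1 is tangent to JF there, HF ⟂ JF and tangency of A1 to NS means the radius HN is perpendicular to NS, with radius 4.9, so the center H sits 4.9 in from both sides at H = (50.30, 29.40). That places the tangent points at F = (55.20, 29.40) on JF and N = (50.30, 34.30) on NS. Then cos ∠HFU = FH·FU / (|FH||FU|), giving 28.04°.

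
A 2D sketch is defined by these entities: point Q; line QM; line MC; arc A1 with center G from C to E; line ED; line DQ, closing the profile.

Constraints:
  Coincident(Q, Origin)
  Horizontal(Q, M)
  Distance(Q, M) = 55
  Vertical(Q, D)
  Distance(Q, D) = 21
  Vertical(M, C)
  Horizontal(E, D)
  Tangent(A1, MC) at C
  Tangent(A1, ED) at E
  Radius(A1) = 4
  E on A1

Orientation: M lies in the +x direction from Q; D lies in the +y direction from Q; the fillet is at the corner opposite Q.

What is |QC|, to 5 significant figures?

57.567

The virtual corner opposite Q is at (55.000, 21.000). Tangency of A1 to MC means the radius GC is perpendicular to MC and A1 meets ED tangentially, so GE is at right angles to ED, with radius 4.0, so the center G sits 4.0 in from both sides at G = (51.000, 17.000). That places the tangent points at C = (55.000, 17.000) on MC and E = (51.000, 21.000) on ED. Then |QC| = |C − Q| = 57.567.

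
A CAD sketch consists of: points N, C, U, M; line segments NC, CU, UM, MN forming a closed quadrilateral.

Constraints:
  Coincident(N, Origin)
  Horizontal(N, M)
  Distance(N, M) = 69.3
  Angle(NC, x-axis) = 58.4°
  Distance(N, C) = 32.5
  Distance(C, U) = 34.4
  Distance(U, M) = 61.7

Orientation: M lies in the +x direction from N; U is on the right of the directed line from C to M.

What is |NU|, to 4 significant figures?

9.562

Checks: |CU| = 34.40 ✓; |UM| = 61.70 ✓.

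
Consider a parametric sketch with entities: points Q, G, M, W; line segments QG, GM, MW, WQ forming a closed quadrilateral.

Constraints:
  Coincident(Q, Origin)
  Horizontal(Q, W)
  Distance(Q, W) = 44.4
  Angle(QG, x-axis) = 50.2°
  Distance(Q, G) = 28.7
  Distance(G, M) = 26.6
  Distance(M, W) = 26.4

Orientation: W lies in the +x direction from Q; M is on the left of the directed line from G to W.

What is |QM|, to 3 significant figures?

51.8

Checks: |GM| = 26.60 ✓; |MW| = 26.40 ✓.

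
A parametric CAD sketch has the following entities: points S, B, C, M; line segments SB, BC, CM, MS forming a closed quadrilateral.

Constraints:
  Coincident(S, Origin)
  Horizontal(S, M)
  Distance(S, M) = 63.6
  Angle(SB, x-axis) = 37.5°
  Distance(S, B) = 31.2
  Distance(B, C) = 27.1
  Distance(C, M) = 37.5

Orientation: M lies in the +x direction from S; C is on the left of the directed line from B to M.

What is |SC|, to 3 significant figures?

58.3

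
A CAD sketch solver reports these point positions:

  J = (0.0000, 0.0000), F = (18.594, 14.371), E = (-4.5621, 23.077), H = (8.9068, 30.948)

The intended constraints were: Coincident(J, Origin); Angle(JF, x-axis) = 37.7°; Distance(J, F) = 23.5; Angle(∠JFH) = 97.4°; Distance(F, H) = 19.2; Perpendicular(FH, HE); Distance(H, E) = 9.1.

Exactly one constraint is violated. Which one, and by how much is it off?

Distance(H, E) = 9.1 — off by 6.50.

J = (0.00, 0.00) ✓; JF at 37.70° ✓; |JF| = 23.50 ✓; ∠JFH = 97.40° ✓; |FH| = 19.20 ✓; ∠(FH, HE) = 90.00° ✓; |HE| = 15.60 ✗.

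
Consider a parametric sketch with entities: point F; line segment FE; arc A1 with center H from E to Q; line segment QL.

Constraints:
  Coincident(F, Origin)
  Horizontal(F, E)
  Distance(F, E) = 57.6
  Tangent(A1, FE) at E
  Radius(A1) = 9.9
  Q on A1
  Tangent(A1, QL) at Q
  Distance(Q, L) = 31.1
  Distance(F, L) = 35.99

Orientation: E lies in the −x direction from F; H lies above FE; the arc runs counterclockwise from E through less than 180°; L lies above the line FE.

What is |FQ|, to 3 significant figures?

51.1

F is at the origin; F and E share the same y with |FE| = 57.6 and E on the −x side, so E = (-57.6, 0.00). Tangency of A1 to FE means the radius HE is perpendicular to FE, so H = E + (0, 9.9) = (-57.6, 9.90). Since HQ ⟂ QL (tangency), |HL| = √(9.9² + 31.1²) = 32.6 regardless of where Q sits on A1. So L lies on both circle(F, 35.99) and circle(H, 32.6); the above-FE intersection is L = (-27.7, 23.0). Q is the foot of the tangent from L: Q = (-51.1, 2.46).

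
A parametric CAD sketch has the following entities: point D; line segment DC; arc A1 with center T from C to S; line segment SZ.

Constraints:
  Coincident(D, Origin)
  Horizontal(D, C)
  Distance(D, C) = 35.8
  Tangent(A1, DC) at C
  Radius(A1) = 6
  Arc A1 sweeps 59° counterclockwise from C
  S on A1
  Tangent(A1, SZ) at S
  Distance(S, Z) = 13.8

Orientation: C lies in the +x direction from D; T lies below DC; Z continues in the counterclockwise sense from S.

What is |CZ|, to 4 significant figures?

19.17

D is at the origin; DC is horizontal with |DC| = 35.8 and C on the +x side, so C = (35.80, 0.000). Tangency of A1 to DC means the radius TC is perpendicular to DC, so T = C + (0, -6) = (35.80, -6.000). On A1, C sits at bearing 90° from T; a 59° counterclockwise sweep puts S at bearing 149°, so S = T + 6.0·(cos 149°, sin 149°) = (30.66, -2.910). Since A1 is tangent to SZ there, TS ⟂ SZ, so SZ runs along (−sin 149°, cos 149°); with |SZ| = 13.8, Z = (23.55, -14.74). Then |CZ| = |Z − C| = 19.17.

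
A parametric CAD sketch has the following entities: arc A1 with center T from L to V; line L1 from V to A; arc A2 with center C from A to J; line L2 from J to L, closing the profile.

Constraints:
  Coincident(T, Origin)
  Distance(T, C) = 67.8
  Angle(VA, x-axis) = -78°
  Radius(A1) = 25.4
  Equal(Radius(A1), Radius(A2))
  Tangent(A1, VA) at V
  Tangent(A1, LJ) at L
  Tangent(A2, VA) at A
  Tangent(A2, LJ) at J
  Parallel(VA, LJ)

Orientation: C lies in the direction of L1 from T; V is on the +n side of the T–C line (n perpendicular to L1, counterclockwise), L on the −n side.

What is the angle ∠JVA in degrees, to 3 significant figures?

36.8°

The slot axis is L1's direction at -78.0°, so u = (cos -78.0°, sin -78.0°) = (0.208, -0.978) and n = (−sin -78.0°, cos -78.0°) = (0.978, 0.208). T is at the origin and C lies 67.8 along u from T, so C = 67.8·u = (14.1, -66.3). Tangency of A1 to both parallel lines with radius 25.4 puts V and L at T ± 25.4·n: V = (24.8, 5.28), L = (-24.8, -5.28). Equal radii place A and J the same way about C: A = C + 25.4·n = (38.9, -61.0), J = C − 25.4·n = (-10.7, -71.6). Then cos ∠JVA = VJ·VA / (|VJ||VA|), giving 36.8°.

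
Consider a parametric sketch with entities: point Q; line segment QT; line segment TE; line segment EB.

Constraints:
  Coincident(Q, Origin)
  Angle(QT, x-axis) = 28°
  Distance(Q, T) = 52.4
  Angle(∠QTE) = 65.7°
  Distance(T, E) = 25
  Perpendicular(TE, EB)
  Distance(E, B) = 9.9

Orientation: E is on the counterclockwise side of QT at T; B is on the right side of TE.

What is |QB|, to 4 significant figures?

57.76

∠QTE = 65.7°, so TE runs at 28.0° + (180° − 65.7°) = 142.3° from the x-axis; with |TE| = 25.0, E = T + 25.0·(cos 142.3°, sin 142.3°) = (26.49, 39.89). The perpendicularity gives EB at right angles to TE; with |EB| = 9.9 on the right of TE, B = E + 9.9·(0.6115, 0.7912) = (32.54, 47.72). Then |QB| = |B − Q| = 57.76.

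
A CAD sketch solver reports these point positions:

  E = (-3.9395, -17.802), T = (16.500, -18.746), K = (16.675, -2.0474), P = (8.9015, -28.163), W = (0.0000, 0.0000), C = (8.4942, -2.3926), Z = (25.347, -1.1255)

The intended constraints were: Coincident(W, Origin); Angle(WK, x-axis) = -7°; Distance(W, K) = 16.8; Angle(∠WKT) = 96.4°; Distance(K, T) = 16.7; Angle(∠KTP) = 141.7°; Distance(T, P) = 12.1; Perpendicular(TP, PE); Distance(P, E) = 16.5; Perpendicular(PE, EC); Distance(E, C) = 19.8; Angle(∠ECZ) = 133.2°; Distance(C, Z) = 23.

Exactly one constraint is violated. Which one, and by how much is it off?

Distance(C, Z) = 23 — off by 6.10.

W = (0.00, 0.00) ✓; WK at -7.000° ✓; |WK| = 16.80 ✓; ∠WKT = 96.40° ✓; |KT| = 16.70 ✓; ∠KTP = 141.7° ✓; |TP| = 12.10 ✓; ∠(TP, PE) = 90.00° ✓; |PE| = 16.50 ✓; ∠(PE, EC) = 90.00° ✓; |EC| = 19.80 ✓; ∠ECZ = 133.2° ✓; |CZ| = 16.90 ✗.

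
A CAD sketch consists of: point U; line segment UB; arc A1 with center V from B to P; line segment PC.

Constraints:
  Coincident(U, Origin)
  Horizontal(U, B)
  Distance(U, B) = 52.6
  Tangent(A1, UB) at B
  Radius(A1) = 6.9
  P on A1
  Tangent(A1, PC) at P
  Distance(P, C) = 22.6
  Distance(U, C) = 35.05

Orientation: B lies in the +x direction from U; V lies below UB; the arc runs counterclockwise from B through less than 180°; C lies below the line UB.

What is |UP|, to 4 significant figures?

48.13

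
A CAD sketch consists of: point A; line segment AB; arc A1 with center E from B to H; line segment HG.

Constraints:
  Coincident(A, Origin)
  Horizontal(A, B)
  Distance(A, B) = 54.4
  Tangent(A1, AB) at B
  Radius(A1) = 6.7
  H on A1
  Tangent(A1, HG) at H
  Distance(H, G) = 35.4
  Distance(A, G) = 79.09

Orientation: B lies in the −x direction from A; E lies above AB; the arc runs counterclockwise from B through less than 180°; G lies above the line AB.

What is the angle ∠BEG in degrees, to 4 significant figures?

157.4°

A is at the origin; AB is horizontal with |AB| = 54.4 and B on the −x side, so B = (-54.40, 0.000). Tangency of A1 to AB means the radius EB is perpendicular to AB, so E = B + (0, 6.7) = (-54.40, 6.700). Since EH ⟂ HG (tangency), |EG| = √(6.7² + 35.4²) = 36.03 regardless of where H sits on A1. So G lies on both circle(A, 79.09) and circle(E, 36.03); the above-AB intersection is G = (-68.25, 39.96). H is the foot of the tangent from G: H = (-48.80, 10.38).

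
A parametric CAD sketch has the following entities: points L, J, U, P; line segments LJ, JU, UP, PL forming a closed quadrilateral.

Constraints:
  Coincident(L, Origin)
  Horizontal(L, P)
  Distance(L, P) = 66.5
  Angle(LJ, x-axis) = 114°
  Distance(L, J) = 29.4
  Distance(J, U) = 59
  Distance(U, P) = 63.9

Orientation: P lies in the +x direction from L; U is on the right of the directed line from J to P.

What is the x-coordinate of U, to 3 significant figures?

9.17

L is at the origin; LP is horizontal with |LP| = 66.5 and P in +x, so P = (66.5, 0). LJ runs at 114.0° with |LJ| = 29.4, so J = (-12.0, 26.9). U is determined by |JU| = 59.0 and |UP| = 63.9 together: it lies at the intersection of circle(J, 59.0) and circle(P, 63.9). With |JP| = 82.9, the foot of the radical line on JP is 37.8 from J and the perpendicular offset is √(59.0² − 37.8²) = 45.3. Taking the right-of-JP solution: U = (9.17, -28.2).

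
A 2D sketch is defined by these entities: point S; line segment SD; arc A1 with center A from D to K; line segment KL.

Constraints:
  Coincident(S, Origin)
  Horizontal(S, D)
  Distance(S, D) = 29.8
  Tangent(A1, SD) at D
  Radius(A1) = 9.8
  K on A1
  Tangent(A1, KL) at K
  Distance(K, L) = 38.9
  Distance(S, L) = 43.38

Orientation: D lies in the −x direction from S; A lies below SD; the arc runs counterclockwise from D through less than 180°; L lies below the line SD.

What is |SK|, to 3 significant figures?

40.1

S is at the origin; SD is horizontal with |SD| = 29.8 and D on the −x side, so D = (-29.8, 0.00). A1 meets SD tangentially, so AD is at right angles to SD, so A = D + (0, -9.8) = (-29.8, -9.80). Since AK ⟂ KL (tangency), |AL| = √(9.8² + 38.9²) = 40.1 regardless of where K sits on A1. So L lies on both circle(S, 43.38) and circle(A, 40.1); the below-SD intersection is L = (-7.01, -42.8). K is the foot of the tangent from L: K = (-36.3, -17.2).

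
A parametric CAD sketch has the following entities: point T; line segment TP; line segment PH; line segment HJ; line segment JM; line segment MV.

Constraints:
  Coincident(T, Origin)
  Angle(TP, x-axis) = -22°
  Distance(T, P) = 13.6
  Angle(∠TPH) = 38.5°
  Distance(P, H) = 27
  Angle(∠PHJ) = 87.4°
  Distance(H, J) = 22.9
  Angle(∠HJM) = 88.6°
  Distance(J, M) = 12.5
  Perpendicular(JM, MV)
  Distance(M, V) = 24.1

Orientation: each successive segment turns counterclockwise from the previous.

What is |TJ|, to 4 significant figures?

21.03

∠TPH = 38.5° gives PH at 119.5° from the x-axis; with |PH| = 27.0, H = (-0.6857, 18.40). ∠PHJ = 87.4° gives HJ at -147.9° from the x-axis; with |HJ| = 22.9, J = (-20.08, 6.236). Then |TJ| = |J − T| = 21.03.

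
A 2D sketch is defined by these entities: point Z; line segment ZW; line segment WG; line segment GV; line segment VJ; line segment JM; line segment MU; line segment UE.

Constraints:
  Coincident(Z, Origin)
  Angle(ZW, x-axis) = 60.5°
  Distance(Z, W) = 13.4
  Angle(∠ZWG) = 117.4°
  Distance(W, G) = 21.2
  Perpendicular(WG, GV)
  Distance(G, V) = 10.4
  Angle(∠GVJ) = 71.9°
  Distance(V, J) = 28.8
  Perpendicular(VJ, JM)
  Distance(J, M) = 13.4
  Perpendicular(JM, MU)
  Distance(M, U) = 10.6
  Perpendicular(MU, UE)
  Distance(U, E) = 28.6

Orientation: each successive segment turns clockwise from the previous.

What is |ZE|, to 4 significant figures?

9.045

Z is at the origin; ZW runs at 60.5° with length 13.4, so W = (6.598, 11.66). ∠ZWG = 117.4° gives WG at -2.100° from the x-axis; with |WG| = 21.2, G = (27.78, 10.89). The perpendicularity gives GV at right angles to WG, so GV runs at -92.10°; with |GV| = 10.4, V = (27.40, 0.4929). ∠GVJ = 71.9° gives VJ at 159.8° from the x-axis; with |VJ| = 28.8, J = (0.3745, 10.44). VJ is perpendicular to JM, so JM runs at 69.80°; with |JM| = 13.4, M = (5.002, 23.01). The perpendicularity gives MU at right angles to JM, so MU runs at -20.20°; with |MU| = 10.6, U = (14.95, 19.35). MU ⟂ UE, so UE runs at -110.2°; with |UE| = 28.6, E = (5.074, -7.488). Then |ZE| = |E − Z| = 9.045.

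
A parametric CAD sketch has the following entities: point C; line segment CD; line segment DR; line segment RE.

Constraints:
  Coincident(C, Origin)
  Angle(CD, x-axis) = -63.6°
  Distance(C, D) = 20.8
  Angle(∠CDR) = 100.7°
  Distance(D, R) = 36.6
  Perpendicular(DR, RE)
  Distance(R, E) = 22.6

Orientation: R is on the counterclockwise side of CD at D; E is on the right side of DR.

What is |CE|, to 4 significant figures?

59.07

C is at the origin; CD runs at -63.6° with length 20.8, so D = 20.8·(cos -63.6°, sin -63.6°) = (9.248, -18.63). ∠CDR = 100.7°, so DR runs at -63.6° + (180° − 100.7°) = 15.70° from the x-axis; with |DR| = 36.6, R = D + 36.6·(cos 15.70°, sin 15.70°) = (44.48, -8.727). DR is perpendicular to RE; with |RE| = 22.6 on the right of DR, E = R + 22.6·(0.2706, -0.9627) = (50.60, -30.48). Then |CE| = |E − C| = 59.07.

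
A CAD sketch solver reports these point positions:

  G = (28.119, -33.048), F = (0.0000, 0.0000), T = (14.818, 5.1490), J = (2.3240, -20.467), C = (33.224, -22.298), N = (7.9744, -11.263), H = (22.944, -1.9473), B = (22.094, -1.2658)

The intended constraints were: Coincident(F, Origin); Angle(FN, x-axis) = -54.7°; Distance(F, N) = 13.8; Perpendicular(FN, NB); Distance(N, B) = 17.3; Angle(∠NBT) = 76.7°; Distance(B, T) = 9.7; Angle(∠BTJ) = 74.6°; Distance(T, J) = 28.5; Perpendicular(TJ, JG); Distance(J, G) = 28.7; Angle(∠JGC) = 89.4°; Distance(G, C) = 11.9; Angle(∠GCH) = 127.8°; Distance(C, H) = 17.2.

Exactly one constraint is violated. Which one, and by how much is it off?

Distance(C, H) = 17.2 — off by 5.60.

F = (0.00, 0.00) ✓; FN at -54.70° ✓; |FN| = 13.80 ✓; ∠(FN, NB) = 90.00° ✓; |NB| = 17.30 ✓; ∠NBT = 76.70° ✓; |BT| = 9.700 ✓; ∠BTJ = 74.60° ✓; |TJ| = 28.50 ✓; ∠(TJ, JG) = 90.00° ✓; |JG| = 28.70 ✓; ∠JGC = 89.40° ✓; |GC| = 11.90 ✓; ∠GCH = 127.8° ✓; |CH| = 22.80 ✗.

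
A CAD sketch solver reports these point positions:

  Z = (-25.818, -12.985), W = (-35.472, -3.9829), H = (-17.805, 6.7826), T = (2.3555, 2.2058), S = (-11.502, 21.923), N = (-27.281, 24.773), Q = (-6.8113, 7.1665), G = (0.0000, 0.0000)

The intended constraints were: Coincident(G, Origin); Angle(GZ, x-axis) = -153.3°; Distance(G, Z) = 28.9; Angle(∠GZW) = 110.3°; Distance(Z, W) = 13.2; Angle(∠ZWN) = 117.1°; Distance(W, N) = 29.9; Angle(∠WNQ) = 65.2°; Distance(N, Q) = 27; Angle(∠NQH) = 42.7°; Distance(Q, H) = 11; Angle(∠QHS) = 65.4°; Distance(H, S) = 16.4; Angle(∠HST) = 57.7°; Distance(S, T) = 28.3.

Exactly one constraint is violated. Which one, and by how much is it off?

Distance(S, T) = 28.3 — off by 4.20.

G = (0.00, 0.00) ✓; GZ at -153.3° ✓; |GZ| = 28.90 ✓; ∠GZW = 110.3° ✓; |ZW| = 13.20 ✓; ∠ZWN = 117.1° ✓; |WN| = 29.90 ✓; ∠WNQ = 65.20° ✓; |NQ| = 27.00 ✓; ∠NQH = 42.70° ✓; |QH| = 11.00 ✓; ∠QHS = 65.40° ✓; |HS| = 16.40 ✓; ∠HST = 57.70° ✓; |ST| = 24.10 ✗.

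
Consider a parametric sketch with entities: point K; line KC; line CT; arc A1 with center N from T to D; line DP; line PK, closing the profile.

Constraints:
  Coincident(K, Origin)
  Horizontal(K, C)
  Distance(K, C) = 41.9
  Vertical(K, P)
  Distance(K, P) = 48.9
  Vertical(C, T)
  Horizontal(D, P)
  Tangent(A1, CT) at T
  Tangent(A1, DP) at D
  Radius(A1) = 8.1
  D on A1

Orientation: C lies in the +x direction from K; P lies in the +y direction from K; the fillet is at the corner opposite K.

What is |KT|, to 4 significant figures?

58.48

The virtual corner opposite K is at (41.90, 48.90). Tangency of A1 to CT means the radius NT is perpendicular to CT and the tangent condition forces ND to be normal to DP, with radius 8.1, so the center N sits 8.1 in from both sides at N = (33.80, 40.80). That places the tangent points at T = (41.90, 40.80) on CT and D = (33.80, 48.90) on DP. Then |KT| = |T − K| = 58.48.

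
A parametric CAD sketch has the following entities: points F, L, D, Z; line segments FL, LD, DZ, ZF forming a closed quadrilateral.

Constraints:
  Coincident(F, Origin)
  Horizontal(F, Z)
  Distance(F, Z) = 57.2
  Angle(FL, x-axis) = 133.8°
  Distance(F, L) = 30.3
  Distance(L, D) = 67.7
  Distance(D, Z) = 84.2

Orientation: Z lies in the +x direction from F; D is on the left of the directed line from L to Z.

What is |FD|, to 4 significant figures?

78.27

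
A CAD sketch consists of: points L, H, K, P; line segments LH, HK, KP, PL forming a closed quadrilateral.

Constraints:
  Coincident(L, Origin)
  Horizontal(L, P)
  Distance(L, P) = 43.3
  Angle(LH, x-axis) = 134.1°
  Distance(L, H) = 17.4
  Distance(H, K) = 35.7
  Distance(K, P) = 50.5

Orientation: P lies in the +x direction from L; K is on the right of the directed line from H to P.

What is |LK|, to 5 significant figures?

21.930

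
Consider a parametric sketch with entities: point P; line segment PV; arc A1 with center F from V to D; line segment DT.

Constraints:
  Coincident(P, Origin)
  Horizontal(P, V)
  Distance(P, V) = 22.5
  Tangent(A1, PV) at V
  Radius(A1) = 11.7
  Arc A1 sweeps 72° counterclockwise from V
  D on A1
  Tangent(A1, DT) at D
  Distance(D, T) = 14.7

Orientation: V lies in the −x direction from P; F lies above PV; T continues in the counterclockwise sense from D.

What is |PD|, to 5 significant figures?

13.953

Since A1 is tangent to PV there, FV ⟂ PV, so F = V + (0, 11.7) = (-22.500, 11.700). On A1, V sits at bearing -90° from F; a 72° counterclockwise sweep puts D at bearing -18°, so D = F + 11.7·(cos -18°, sin -18°) = (-11.373, 8.0845). Then |PD| = |D − P| = 13.953.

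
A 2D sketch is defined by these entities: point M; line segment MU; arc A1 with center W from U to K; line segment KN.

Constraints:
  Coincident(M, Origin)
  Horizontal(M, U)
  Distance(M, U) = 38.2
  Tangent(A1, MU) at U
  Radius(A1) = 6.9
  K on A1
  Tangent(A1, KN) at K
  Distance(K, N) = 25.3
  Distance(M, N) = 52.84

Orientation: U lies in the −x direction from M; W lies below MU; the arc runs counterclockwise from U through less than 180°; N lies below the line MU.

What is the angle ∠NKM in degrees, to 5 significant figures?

91.538°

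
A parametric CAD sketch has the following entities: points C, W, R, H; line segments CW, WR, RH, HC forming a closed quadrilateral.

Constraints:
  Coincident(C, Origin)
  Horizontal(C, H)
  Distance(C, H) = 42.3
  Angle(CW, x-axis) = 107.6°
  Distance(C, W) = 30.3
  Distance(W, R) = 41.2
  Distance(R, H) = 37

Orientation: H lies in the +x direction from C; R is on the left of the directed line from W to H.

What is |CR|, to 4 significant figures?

47.40

Checks: |WR| = 41.20 ✓; |RH| = 37.00 ✓.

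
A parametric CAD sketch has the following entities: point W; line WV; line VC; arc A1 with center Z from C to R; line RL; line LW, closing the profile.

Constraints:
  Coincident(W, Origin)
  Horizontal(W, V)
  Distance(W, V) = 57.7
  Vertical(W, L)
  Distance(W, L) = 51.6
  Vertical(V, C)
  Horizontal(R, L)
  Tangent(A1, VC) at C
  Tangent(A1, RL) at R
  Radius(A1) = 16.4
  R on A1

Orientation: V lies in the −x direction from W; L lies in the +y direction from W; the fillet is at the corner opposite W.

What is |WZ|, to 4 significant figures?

54.27

WL is vertical with |WL| = 51.6 and L on the +y side, so L = (0.000, 51.60). The virtual corner opposite W is at (-57.70, 51.60). Tangency of A1 to VC means the radius ZC is perpendicular to VC and tangency of A1 to RL means the radius ZR is perpendicular to RL, with radius 16.4, so the center Z sits 16.4 in from both sides at Z = (-41.30, 35.20). Then |WZ| = |Z − W| = 54.27.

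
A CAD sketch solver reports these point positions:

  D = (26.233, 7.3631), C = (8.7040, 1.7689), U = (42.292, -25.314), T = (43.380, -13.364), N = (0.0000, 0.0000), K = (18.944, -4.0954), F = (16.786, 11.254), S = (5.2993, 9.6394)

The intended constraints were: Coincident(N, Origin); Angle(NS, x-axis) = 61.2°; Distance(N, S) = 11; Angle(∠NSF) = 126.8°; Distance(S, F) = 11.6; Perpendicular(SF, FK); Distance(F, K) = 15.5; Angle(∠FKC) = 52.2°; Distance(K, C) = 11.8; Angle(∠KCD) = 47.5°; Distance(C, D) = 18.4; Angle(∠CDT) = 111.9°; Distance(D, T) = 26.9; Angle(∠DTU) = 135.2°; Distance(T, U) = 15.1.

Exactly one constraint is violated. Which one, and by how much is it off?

Distance(T, U) = 15.1 — off by 3.10.

N = (0.00, 0.00) ✓; NS at 61.20° ✓; |NS| = 11.00 ✓; ∠NSF = 126.8° ✓; |SF| = 11.60 ✓; ∠(SF, FK) = 90.00° ✓; |FK| = 15.50 ✓; ∠FKC = 52.20° ✓; |KC| = 11.80 ✓; ∠KCD = 47.50° ✓; |CD| = 18.40 ✓; ∠CDT = 111.9° ✓; |DT| = 26.90 ✓; ∠DTU = 135.2° ✓; |TU| = 12.00 ✗.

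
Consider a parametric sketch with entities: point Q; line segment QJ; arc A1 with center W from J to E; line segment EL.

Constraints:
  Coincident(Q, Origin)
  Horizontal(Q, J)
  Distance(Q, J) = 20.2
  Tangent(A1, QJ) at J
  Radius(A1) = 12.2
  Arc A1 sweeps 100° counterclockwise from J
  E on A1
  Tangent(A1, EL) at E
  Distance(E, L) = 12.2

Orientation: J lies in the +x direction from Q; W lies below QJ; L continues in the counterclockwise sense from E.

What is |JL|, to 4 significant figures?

28.13

Q is at the origin; QJ is horizontal with |QJ| = 20.2 and J on the +x side, so J = (20.20, 0.000). Since A1 is tangent to QJ there, WJ ⟂ QJ, so W = J + (0, -12.2) = (20.20, -12.20). On A1, J sits at bearing 90° from W; a 100° counterclockwise sweep puts E at bearing 190°, so E = W + 12.2·(cos 190°, sin 190°) = (8.185, -14.32). A1 meets EL tangentially, so WE is at right angles to EL, so EL runs along (−sin 190°, cos 190°); with |EL| = 12.2, L = (10.30, -26.33). Then |JL| = |L − J| = 28.13.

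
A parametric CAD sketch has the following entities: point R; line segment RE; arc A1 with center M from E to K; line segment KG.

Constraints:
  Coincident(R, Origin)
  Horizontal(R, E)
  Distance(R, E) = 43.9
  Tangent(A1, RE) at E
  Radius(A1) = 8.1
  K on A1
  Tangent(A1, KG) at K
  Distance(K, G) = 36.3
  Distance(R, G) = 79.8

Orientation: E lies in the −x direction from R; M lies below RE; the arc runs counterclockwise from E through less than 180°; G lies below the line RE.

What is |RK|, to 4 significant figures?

50.07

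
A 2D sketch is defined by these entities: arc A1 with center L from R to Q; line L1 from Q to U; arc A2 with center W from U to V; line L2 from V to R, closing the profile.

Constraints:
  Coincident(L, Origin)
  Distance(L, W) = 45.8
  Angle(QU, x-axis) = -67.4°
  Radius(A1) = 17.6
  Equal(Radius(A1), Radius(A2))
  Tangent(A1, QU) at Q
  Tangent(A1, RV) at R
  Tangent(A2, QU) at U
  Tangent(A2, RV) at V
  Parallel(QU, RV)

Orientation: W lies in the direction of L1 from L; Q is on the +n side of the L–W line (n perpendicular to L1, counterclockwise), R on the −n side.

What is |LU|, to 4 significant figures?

49.07

Tangency of A1 to both parallel lines with radius 17.6 puts Q and R at L ± 17.6·n: Q = (16.25, 6.764), R = (-16.25, -6.764). Equal radii place U and V the same way about W: U = W + 17.6·n = (33.85, -35.52), V = W − 17.6·n = (1.352, -49.05). Then |LU| = |U − L| = 49.07.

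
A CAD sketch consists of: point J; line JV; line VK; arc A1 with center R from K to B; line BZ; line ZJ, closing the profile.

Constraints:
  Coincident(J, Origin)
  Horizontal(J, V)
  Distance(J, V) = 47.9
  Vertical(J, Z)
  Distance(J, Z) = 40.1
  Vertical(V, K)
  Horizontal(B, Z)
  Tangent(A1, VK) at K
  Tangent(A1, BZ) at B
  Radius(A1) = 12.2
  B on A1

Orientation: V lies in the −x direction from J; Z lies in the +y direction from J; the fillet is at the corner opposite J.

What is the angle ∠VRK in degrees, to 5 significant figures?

66.381°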